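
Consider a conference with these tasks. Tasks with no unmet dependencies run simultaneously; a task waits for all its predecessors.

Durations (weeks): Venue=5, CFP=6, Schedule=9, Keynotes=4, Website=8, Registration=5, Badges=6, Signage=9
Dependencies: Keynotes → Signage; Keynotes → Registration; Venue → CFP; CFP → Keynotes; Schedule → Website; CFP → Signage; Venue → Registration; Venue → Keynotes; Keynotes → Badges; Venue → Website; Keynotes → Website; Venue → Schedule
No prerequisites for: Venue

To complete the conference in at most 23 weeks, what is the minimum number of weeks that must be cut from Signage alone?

1

Current finish: 24 weeks; target: 23.
Signage is on every critical path, so each week cut from Signage cuts the finish by one (this holds down to a finish of 23).
Need 24 − 23 = 1 week off Signage → Signage becomes 8 weeks, finish becomes 23.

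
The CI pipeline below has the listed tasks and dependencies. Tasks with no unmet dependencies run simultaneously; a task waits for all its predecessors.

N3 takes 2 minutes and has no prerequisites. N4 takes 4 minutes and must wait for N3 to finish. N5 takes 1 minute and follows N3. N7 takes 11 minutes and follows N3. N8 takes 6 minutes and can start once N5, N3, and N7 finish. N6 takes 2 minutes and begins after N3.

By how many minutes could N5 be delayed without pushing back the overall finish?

N3→N7→N8 = 2+11+6 = 19 sets the makespan at 19 minutes.
N5 finishes as early as 3 and must finish by 13.
Slack of N5 = 12 − 2 = 10 minutes.

10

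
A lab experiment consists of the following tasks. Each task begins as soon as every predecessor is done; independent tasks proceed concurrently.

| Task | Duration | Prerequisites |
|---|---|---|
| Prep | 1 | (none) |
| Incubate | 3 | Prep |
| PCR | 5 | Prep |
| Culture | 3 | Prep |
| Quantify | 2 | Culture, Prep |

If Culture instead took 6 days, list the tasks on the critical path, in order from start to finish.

Actual critical path: Prep→Culture→Quantify = 1+3+2 = 6 ⇒ 6 days.
Since Culture is critical, the +3 change carries straight to that chain (now 9 days).
No other chain overtakes it, so the finish is 9 days.

Prep, Culture, Quantify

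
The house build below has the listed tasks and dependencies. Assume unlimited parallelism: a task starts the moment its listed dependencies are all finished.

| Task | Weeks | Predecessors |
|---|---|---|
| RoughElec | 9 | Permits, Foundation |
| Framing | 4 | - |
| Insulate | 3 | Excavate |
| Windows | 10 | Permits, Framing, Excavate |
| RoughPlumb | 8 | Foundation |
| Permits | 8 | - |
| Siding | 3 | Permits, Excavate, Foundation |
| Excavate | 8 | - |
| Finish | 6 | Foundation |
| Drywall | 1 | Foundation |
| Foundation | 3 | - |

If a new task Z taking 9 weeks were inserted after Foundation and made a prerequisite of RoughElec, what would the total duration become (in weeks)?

21

Originally the house build takes 18 weeks.
With Z inserted, RoughElec now waits for max(Permits, Foundation, Z).
New critical path: Foundation→Z→RoughElec = 3+9+9 = 21 ⇒ 21 weeks.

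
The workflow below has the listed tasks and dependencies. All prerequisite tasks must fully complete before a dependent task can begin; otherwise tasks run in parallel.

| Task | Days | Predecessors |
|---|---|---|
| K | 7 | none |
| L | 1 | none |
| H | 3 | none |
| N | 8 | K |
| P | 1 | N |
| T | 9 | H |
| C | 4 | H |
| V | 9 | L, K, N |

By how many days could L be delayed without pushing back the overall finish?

14

The longest chain is K→N→V = 7+8+9 = 24; overall finish 24 days.
The longest chain containing L totals 10 days.
So L can slip 15 − 1 = 14 days.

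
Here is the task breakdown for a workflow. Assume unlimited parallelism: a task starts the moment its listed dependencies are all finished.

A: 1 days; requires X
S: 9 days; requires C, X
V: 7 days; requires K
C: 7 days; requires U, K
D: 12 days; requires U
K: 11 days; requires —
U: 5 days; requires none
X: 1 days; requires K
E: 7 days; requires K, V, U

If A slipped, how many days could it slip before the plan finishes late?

14

The longest chain is K→C→S = 11+7+9 = 27; overall finish 27 days.
Longest path through A: 13 days (earliest finish 13, latest finish 27).
So A can slip 27 − 13 = 14 days.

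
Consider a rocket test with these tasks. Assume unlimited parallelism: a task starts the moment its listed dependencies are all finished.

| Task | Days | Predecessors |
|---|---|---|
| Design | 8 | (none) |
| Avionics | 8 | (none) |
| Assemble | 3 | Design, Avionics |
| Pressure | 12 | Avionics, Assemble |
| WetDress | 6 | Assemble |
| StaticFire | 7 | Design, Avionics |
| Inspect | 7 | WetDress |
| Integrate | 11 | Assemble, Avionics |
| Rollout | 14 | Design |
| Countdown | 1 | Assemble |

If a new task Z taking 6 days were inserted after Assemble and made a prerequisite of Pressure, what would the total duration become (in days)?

29

Originally the job takes 24 days.
With Z inserted, Pressure now waits for max(Avionics, Assemble, Z).
New critical path: Design→Assemble→Z→Pressure = 8+3+6+12 = 29 ⇒ 29 days.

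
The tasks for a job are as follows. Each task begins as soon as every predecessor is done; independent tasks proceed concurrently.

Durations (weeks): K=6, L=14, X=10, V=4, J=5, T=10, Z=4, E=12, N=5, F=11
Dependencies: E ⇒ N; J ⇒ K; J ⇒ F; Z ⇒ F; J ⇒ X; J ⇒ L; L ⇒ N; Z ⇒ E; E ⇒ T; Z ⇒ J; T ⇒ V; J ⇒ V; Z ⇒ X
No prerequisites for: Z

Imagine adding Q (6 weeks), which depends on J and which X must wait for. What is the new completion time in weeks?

30

Originally the job takes 30 weeks.
With Q inserted, X now waits for max(J, Z, Q).
New critical path: Z→E→T→V = 4+12+10+4 = 30 ⇒ 30 weeks.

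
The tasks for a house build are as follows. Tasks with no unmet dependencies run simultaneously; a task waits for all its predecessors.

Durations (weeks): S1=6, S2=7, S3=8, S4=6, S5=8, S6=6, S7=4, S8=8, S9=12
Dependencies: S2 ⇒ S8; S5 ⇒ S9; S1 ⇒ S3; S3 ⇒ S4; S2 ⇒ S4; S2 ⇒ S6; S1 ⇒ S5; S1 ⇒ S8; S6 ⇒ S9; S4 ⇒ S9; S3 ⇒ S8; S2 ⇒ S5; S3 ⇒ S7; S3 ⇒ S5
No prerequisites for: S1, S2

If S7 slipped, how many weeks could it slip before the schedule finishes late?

16

S1→S3→S5→S9 = 6+8+8+12 = 34 sets the makespan at 34 weeks.
The longest chain containing S7 totals 18 weeks.
Slack of S7 = 30 − 14 = 16 weeks.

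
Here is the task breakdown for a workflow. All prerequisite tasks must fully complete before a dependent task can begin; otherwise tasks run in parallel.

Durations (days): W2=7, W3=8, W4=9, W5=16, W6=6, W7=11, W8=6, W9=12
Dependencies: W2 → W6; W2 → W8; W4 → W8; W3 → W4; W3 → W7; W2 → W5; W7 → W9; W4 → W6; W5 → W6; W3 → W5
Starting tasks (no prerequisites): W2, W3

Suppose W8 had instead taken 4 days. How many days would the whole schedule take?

31

Actual critical path: W3→W7→W9 = 8+11+12 = 31 ⇒ 31 days.
W8 is off the critical path — its longest chain is 23 days, giving 8 of slack.
The critical path is still W3→W7→W9; finish is now 31 days.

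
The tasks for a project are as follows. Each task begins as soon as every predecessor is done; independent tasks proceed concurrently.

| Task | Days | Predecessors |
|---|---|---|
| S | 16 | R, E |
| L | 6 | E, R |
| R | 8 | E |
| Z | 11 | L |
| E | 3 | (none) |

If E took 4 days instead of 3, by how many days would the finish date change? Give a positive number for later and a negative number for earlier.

Critical path before the change: E→R→L→Z = 3+8+6+11 = 28 giving 28 days.
E lies on that path, so at 4 days the path becomes 29 days.
That remains the longest chain; total 29 days.
Change in finish: 29 − 28 = +1 days.

1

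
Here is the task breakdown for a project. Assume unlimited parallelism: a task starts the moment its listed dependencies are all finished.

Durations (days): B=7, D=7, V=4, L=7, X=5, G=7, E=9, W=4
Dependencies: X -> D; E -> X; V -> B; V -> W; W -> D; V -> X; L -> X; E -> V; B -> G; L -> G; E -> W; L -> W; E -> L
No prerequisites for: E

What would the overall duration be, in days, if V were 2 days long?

The binding path is E→L→X→D = 9+7+5+7 = 28; finish at 28 days.
The longest path through V is only 27 days, so V has float 1.
That remains the longest chain; total 28 days.

28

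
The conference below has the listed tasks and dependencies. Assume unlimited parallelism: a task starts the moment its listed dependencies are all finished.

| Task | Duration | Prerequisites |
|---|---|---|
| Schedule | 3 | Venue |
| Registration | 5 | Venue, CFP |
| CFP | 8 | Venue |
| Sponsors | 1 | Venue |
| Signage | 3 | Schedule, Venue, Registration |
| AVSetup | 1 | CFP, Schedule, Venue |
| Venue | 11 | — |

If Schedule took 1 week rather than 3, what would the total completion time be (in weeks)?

As given, the longest chain is Venue→CFP→Registration→Signage = 11+8+5+3 = 27, so the finish is 27 weeks.
Schedule has 10 weeks of float (longest path through it is 17).
The critical path is still Venue→CFP→Registration→Signage; finish is now 27 weeks.

27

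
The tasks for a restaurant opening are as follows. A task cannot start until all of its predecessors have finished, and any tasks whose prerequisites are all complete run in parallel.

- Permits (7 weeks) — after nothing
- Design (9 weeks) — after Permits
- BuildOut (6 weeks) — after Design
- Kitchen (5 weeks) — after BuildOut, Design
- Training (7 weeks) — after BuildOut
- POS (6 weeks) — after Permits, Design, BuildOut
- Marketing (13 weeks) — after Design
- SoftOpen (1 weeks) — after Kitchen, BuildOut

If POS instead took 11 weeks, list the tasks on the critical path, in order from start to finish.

Permits, Design, BuildOut, POS

Critical path before the change: Permits→Design→BuildOut→Training = 7+9+6+7 = 29 giving 29 weeks.
POS is off the critical path — its longest chain is 28 weeks, giving 1 of slack.
New critical path: Permits→Design→BuildOut→POS = 7+9+6+11 = 33 ⇒ 33 weeks.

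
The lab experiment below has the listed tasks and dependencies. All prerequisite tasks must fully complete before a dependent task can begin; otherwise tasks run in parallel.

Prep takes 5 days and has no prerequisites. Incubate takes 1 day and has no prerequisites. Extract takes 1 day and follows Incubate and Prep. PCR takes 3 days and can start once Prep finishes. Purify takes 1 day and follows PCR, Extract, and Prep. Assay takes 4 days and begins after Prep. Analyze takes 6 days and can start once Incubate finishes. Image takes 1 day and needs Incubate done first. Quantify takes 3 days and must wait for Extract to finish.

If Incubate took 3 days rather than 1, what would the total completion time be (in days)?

As given, the longest chain is Prep→Extract→Quantify = 5+1+3 = 9, so the finish is 9 days.
Incubate is off the critical path — its longest chain is 7 days, giving 2 of slack.
The critical path is still Prep→Extract→Quantify; finish is now 9 days.

9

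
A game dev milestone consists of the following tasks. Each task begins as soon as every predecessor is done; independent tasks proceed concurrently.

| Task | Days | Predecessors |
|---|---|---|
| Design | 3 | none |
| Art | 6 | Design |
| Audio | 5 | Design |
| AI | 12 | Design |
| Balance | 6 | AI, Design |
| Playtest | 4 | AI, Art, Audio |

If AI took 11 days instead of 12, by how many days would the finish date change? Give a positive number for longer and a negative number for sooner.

-1

Critical path before the change: Design→AI→Balance = 3+12+6 = 21 giving 21 days.
AI is on the critical path; changing it to 11 makes that path 20 days.
That remains the longest chain; total 20 days.
Change in finish: 20 − 21 = -1 days.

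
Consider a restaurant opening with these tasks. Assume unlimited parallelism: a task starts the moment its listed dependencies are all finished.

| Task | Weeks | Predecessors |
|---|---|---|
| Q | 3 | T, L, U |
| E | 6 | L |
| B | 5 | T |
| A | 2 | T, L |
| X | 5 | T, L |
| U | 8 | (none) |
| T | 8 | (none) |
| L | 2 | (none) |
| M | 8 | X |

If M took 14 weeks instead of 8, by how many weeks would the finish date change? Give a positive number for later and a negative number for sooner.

6

Critical path before the change: T→X→M = 8+5+8 = 21 giving 21 weeks.
M lies on that path, so at 14 weeks the path becomes 27 weeks.
No other chain overtakes it, so the finish is 27 weeks.
Change in finish: 27 − 21 = +6 weeks.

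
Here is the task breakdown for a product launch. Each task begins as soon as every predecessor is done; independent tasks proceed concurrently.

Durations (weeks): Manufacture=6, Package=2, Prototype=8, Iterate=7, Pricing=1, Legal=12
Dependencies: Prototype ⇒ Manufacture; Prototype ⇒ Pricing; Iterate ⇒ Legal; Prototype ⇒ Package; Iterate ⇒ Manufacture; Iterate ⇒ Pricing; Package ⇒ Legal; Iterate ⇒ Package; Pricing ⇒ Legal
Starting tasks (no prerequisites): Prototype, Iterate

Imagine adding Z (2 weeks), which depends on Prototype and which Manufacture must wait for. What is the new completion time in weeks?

Originally the product launch takes 22 weeks.
With Z inserted, Manufacture now waits for max(Iterate, Prototype, Z).
New critical path: Prototype→Package→Legal = 8+2+12 = 22 ⇒ 22 weeks.

22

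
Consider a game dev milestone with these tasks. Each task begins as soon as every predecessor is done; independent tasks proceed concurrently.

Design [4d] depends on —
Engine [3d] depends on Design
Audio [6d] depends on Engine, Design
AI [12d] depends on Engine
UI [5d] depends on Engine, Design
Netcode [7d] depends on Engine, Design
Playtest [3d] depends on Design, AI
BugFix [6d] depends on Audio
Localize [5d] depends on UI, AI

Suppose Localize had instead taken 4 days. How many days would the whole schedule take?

As given, the longest chain is Design→Engine→AI→Localize = 4+3+12+5 = 24, so the finish is 24 days.
Localize is on the critical path; changing it to 4 makes that path 23 days.
No other chain overtakes it, so the finish is 23 days.

23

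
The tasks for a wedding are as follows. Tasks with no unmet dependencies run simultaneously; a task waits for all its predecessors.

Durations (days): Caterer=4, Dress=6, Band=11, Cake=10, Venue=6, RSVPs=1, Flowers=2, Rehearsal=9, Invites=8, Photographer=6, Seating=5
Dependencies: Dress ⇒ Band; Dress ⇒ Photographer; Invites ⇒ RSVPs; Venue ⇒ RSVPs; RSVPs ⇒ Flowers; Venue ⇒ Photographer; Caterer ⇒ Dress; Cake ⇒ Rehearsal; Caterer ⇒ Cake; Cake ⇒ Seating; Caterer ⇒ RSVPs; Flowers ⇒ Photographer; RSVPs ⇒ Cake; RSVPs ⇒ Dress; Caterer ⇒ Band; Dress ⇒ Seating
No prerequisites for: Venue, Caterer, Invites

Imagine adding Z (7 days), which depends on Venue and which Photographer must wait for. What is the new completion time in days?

28

Originally the schedule takes 28 days.
With Z inserted, Photographer now waits for max(Flowers, Dress, Venue, Z).
New critical path: Invites→RSVPs→Cake→Rehearsal = 8+1+10+9 = 28 ⇒ 28 days.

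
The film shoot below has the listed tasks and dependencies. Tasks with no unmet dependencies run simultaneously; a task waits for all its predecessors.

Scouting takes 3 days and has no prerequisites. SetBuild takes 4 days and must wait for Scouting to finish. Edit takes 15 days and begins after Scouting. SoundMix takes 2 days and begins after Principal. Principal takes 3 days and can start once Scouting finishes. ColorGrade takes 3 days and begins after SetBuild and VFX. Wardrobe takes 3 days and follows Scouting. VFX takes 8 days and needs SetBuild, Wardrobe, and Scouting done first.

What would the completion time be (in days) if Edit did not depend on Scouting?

18

Before: longest chain Scouting→SetBuild→VFX→ColorGrade = 3+4+8+3 = 18, finish 18.
Without Scouting→Edit, Edit's earliest start moves from 3 to 0.
New critical path: Scouting→SetBuild→VFX→ColorGrade = 3+4+8+3 = 18 ⇒ 18 days.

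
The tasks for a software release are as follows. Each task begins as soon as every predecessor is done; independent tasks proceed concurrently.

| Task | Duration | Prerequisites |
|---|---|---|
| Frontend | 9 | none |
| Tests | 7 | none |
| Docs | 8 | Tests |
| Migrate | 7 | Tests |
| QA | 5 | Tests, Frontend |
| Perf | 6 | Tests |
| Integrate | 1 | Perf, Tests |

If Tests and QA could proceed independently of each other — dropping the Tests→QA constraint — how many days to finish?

15

With the dependency in place, Tests→Docs = 7+8 = 15 sets the finish at 15 days.
Dropping Tests→QA doesn't change QA's earliest start (9); another predecessor still binds.
The longest chain is now Tests→Docs = 7+8 = 15, so the schedule takes 15 days.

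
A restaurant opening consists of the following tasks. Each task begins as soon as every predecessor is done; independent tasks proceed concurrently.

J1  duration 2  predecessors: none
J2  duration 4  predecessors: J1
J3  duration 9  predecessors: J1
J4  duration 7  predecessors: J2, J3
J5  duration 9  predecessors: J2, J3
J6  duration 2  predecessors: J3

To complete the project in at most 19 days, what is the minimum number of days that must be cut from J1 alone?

Current finish: 20 days; target: 19.
J1 is on every critical path, so each day cut from J1 cuts the finish by one (this holds down to a finish of 19).
Need 20 − 19 = 1 day off J1 → J1 becomes 1 day, finish becomes 19.

1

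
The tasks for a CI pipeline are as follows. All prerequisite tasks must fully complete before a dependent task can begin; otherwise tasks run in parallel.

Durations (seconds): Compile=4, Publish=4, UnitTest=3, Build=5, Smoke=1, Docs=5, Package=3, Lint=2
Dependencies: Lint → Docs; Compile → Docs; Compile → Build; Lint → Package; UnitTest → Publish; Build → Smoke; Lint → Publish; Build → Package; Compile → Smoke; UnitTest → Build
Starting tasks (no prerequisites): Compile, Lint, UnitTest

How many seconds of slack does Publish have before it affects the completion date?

Compile→Build→Package = 4+5+3 = 12 sets the makespan at 12 seconds.
The longest chain containing Publish totals 7 seconds.
Float = 12 − 7 = 5.

5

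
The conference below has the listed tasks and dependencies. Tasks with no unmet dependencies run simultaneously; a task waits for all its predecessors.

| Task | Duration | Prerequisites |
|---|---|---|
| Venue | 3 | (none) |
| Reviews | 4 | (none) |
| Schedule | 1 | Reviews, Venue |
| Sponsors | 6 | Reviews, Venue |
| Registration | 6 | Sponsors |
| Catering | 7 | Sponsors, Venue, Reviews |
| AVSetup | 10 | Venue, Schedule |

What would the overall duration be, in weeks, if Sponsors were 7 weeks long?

As given, the longest chain is Reviews→Sponsors→Catering = 4+6+7 = 17, so the finish is 17 weeks.
Sponsors lies on that path, so at 7 weeks the path becomes 18 weeks.
The critical path is still Reviews→Sponsors→Catering; finish is now 18 weeks.

18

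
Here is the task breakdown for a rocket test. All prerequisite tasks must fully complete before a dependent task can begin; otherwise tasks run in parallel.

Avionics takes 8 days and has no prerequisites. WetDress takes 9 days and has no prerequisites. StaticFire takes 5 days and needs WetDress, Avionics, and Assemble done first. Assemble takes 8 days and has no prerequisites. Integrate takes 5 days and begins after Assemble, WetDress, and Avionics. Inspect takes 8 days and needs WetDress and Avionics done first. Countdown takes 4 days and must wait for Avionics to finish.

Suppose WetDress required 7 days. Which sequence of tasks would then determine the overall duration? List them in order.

As given, the longest chain is WetDress→Inspect = 9+8 = 17, so the finish is 17 days.
WetDress is on the critical path; changing it to 7 makes that path 15 days.
The binding chain switches to Avionics→Inspect = 8+8 = 16; finish 16 days.

Avionics, Inspect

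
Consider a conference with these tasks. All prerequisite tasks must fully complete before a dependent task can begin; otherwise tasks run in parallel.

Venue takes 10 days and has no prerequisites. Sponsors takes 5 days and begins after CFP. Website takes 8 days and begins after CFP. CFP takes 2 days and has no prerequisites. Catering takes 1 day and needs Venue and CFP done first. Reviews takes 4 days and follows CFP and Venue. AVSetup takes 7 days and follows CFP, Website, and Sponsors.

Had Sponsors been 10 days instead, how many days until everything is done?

19

Critical path before the change: CFP→Website→AVSetup = 2+8+7 = 17 giving 17 days.
Sponsors is off the critical path — its longest chain is 14 days, giving 3 of slack.
The binding chain switches to CFP→Sponsors→AVSetup = 2+10+7 = 19; finish 19 days.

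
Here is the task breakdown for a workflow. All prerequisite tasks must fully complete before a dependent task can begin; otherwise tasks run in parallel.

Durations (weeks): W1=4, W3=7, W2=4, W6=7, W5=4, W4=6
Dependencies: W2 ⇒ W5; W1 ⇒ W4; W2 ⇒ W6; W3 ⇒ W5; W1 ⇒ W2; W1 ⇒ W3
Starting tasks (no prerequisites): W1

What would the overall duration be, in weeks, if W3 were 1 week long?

As given, the longest chain is W1→W3→W5 = 4+7+4 = 15, so the finish is 15 weeks.
W3 lies on that path, so at 1 week the path becomes 9 weeks.
New critical path: W1→W2→W6 = 4+4+7 = 15 ⇒ 15 weeks.

15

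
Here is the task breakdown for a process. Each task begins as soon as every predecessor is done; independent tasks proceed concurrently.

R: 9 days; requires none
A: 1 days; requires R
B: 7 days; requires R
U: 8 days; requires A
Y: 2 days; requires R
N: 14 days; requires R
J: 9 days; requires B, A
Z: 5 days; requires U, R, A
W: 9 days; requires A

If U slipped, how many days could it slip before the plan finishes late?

The longest chain is R→B→J = 9+7+9 = 25; overall finish 25 days.
Longest path through U: 23 days (earliest finish 18, latest finish 20).
Slack of U = 12 − 10 = 2 days.

2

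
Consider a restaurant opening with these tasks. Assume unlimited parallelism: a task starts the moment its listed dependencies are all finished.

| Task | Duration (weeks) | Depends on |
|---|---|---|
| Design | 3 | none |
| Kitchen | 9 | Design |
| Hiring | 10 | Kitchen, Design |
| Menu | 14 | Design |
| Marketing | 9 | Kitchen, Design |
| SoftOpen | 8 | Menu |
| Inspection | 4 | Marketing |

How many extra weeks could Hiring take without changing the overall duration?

3

Design→Kitchen→Marketing→Inspection = 3+9+9+4 = 25 sets the makespan at 25 weeks.
Hiring finishes as early as 22 and must finish by 25.
Float = 25 − 22 = 3.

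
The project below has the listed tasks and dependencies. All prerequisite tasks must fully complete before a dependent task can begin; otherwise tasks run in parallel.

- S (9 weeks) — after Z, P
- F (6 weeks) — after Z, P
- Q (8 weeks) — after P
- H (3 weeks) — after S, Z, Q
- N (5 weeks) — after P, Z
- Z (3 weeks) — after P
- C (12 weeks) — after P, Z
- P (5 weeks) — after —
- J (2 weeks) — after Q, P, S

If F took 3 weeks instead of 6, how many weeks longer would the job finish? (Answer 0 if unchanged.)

Critical path before the change: P→Z→C = 5+3+12 = 20 giving 20 weeks.
The longest path through F is only 14 weeks, so F has float 6.
The critical path is still P→Z→C; finish is now 20 weeks.
Change in finish: 20 − 20 = +0 weeks.

0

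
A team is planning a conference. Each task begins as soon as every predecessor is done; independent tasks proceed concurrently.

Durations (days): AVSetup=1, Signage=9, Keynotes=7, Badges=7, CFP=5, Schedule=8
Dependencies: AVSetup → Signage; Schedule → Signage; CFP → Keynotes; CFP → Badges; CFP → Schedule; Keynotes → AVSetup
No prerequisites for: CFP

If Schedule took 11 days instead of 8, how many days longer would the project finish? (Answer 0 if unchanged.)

Baseline: CFP→Schedule→Signage = 5+8+9 = 22 → 22 days.
Schedule is on the critical path; changing it to 11 makes that path 25 days.
No other chain overtakes it, so the finish is 25 days.
Change in finish: 25 − 22 = +3 days.

3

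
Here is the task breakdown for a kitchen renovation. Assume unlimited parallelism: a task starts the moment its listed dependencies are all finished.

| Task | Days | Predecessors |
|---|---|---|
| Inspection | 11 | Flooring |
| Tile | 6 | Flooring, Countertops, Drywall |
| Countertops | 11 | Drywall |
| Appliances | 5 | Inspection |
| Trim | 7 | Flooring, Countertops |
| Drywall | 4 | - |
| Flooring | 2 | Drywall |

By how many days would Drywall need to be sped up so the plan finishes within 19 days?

Current finish: 22 days; target: 19.
Drywall is on every critical path, so each day cut from Drywall cuts the finish by one (this holds down to a finish of 19).
Need 22 − 19 = 3 days off Drywall → Drywall becomes 1 day, finish becomes 19.

3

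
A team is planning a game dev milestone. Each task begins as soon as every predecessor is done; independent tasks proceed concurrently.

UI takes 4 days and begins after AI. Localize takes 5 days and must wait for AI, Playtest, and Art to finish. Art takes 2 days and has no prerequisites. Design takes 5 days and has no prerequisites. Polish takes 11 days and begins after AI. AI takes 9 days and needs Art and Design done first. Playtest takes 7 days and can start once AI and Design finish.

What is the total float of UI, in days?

The longest chain is Design→AI→Playtest→Localize = 5+9+7+5 = 26; overall finish 26 days.
The longest chain containing UI totals 18 days.
Float = 26 − 18 = 8.

8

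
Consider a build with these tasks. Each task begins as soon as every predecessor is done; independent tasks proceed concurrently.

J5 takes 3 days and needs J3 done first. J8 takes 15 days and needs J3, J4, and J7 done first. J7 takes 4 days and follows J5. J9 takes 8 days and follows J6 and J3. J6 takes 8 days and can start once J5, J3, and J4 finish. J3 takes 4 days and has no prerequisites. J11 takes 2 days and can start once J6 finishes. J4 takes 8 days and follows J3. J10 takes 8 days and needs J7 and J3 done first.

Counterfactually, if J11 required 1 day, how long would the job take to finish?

As given, the longest chain is J3→J4→J6→J9 = 4+8+8+8 = 28, so the finish is 28 days.
J11 has 6 days of float (longest path through it is 22).
That remains the longest chain; total 28 days.

28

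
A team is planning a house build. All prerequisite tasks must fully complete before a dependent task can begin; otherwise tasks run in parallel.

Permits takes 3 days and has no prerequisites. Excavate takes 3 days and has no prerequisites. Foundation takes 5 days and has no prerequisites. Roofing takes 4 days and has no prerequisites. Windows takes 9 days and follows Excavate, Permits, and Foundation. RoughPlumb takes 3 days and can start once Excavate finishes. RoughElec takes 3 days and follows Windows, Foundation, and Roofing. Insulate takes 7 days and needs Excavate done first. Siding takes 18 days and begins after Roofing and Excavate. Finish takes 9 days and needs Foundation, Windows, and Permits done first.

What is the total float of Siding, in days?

1

The longest chain is Foundation→Windows→Finish = 5+9+9 = 23; overall finish 23 days.
Longest path through Siding: 22 days (earliest finish 22, latest finish 23).
Float = 23 − 22 = 1.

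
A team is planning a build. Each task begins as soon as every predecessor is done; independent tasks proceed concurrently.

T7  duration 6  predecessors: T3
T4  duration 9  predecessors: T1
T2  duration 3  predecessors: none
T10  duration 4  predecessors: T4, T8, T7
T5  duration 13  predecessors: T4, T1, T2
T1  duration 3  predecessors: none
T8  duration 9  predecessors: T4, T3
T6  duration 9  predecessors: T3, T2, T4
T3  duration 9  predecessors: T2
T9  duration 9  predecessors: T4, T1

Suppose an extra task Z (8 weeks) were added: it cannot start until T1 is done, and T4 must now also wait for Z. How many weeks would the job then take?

Originally the job takes 25 weeks.
With Z inserted, T4 now waits for max(T1, Z).
New critical path: T1→Z→T4→T5 = 3+8+9+13 = 33 ⇒ 33 weeks.

33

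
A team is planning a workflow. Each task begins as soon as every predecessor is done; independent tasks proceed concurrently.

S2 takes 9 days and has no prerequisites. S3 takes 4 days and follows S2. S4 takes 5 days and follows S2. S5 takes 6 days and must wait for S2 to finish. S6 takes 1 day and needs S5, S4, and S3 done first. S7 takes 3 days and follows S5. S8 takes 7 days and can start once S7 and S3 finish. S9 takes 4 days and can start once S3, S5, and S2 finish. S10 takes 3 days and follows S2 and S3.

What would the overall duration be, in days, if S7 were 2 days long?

24

As given, the longest chain is S2→S5→S7→S8 = 9+6+3+7 = 25, so the finish is 25 days.
S7 lies on that path, so at 2 days the path becomes 24 days.
The critical path is still S2→S5→S7→S8; finish is now 24 days.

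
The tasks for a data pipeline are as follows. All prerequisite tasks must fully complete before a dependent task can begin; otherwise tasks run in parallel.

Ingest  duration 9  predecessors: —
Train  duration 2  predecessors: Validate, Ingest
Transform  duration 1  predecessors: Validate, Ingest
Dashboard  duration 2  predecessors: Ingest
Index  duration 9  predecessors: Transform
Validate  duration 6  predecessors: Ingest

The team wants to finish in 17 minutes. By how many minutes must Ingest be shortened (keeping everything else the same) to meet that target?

8

Current finish: 25 minutes; target: 17.
Ingest is on every critical path, so each minute cut from Ingest cuts the finish by one (this holds down to a finish of 17).
Need 25 − 17 = 8 minutes off Ingest → Ingest becomes 1 minute, finish becomes 17.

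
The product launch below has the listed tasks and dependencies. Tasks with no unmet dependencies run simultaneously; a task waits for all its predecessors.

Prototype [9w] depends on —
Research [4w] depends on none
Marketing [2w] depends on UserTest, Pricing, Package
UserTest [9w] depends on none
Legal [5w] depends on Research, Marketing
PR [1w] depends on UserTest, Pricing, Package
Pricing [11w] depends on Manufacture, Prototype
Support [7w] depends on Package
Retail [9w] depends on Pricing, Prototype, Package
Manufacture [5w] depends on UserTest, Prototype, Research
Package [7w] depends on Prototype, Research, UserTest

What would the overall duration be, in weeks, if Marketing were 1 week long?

Baseline: Prototype→Manufacture→Pricing→Retail = 9+5+11+9 = 34 → 34 weeks.
The longest path through Marketing is only 32 weeks, so Marketing has float 2.
No other chain overtakes it, so the finish is 34 weeks.

34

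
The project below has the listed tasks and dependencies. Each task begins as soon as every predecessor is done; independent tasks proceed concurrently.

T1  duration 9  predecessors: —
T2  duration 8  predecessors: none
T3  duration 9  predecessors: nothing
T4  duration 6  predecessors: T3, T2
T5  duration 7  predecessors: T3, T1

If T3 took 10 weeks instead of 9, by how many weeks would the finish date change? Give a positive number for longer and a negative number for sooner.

1

Critical path before the change: T3→T5 = 9+7 = 16 giving 16 weeks.
T3 lies on that path, so at 10 weeks the path becomes 17 weeks.
The critical path is still T3→T5; finish is now 17 weeks.
Change in finish: 17 − 16 = +1 weeks.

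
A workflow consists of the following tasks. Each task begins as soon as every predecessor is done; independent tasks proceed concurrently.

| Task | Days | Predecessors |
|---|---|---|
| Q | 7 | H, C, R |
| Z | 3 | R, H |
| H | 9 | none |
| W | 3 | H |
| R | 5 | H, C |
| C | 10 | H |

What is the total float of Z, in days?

4

Critical path: H→C→R→Q = 9+10+5+7 = 31, so the finish is 31 days.
The longest chain containing Z totals 27 days.
Float = 31 − 27 = 4.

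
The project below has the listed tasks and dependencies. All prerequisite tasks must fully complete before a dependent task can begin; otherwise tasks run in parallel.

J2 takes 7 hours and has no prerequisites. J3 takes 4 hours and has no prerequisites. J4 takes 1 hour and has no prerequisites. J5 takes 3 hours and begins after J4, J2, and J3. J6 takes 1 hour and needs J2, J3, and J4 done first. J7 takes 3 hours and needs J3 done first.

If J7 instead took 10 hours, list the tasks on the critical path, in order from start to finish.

The binding path is J2→J5 = 7+3 = 10; finish at 10 hours.
J7 has 3 hours of float (longest path through it is 7).
Now J3→J7 = 4+10 = 14 is longest, so the finish becomes 14 hours.

J3, J7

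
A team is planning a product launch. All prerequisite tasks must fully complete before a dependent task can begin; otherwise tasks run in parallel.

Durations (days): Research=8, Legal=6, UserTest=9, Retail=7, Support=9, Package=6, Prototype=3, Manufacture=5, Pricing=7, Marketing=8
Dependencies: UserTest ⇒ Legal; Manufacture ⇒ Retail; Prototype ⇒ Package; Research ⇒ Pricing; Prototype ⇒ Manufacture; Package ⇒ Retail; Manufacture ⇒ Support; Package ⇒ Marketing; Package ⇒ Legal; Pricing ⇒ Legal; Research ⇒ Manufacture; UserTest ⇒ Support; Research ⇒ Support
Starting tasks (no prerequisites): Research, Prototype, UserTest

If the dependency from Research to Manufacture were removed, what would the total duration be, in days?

Before: longest chain Research→Manufacture→Support = 8+5+9 = 22, finish 22.
Without Research→Manufacture, Manufacture's earliest start moves from 8 to 3.
New critical path: Research→Pricing→Legal = 8+7+6 = 21 ⇒ 21 days.

21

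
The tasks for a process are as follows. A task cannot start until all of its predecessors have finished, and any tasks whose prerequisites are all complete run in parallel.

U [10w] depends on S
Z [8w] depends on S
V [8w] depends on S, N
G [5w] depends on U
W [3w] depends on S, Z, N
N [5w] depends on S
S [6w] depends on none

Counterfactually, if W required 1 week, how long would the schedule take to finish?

21

The binding path is S→U→G = 6+10+5 = 21; finish at 21 weeks.
W has 4 weeks of float (longest path through it is 17).
No other chain overtakes it, so the finish is 21 weeks.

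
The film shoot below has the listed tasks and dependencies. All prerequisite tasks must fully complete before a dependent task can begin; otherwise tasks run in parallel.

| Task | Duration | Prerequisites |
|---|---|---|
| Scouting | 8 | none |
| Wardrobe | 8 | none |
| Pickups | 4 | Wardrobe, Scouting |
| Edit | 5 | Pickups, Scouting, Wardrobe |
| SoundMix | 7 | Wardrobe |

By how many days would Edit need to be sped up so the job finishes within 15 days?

Current finish: 17 days; target: 15.
Edit is on every critical path, so each day cut from Edit cuts the finish by one (this holds down to a finish of 15).
Need 17 − 15 = 2 days off Edit → Edit becomes 3 days, finish becomes 15.

2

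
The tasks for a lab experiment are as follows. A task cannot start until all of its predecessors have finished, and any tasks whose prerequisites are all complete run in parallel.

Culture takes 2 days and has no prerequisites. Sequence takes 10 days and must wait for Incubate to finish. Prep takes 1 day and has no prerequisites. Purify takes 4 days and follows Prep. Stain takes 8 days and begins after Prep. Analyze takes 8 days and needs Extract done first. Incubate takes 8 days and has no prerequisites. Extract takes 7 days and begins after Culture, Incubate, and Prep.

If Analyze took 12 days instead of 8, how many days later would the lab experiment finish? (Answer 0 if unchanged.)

4

As given, the longest chain is Incubate→Extract→Analyze = 8+7+8 = 23, so the finish is 23 days.
Since Analyze is critical, the +4 change carries straight to that chain (now 27 days).
That remains the longest chain; total 27 days.
Change in finish: 27 − 23 = +4 days.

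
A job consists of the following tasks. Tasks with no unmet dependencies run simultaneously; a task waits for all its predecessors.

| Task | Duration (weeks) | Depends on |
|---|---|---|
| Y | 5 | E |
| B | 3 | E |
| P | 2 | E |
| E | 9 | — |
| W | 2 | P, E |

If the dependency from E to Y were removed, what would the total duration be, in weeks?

Before: longest chain E→Y = 9+5 = 14, finish 14.
Without E→Y, Y's earliest start moves from 9 to 0.
After: E→P→W = 9+2+2 = 13 → 13 weeks.

13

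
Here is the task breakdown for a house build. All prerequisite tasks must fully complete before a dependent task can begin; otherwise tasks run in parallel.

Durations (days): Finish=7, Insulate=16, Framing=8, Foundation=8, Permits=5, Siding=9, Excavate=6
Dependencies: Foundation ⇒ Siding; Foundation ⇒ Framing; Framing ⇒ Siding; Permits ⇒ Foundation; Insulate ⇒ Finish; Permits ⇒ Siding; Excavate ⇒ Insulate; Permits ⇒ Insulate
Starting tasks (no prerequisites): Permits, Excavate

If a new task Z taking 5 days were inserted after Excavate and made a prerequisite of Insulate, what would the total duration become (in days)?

34

Originally the house build takes 30 days.
With Z inserted, Insulate now waits for max(Excavate, Permits, Z).
New critical path: Excavate→Z→Insulate→Finish = 6+5+16+7 = 34 ⇒ 34 days.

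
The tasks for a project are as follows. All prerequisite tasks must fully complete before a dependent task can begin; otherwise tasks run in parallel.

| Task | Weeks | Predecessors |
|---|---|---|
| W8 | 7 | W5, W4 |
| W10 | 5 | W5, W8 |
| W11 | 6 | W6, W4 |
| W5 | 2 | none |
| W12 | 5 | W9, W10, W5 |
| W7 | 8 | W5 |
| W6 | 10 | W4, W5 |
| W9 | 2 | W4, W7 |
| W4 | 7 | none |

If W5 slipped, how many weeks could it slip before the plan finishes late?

W4→W8→W10→W12 = 7+7+5+5 = 24 sets the makespan at 24 weeks.
W5 finishes as early as 2 and must finish by 7.
Float = 24 − 19 = 5.

5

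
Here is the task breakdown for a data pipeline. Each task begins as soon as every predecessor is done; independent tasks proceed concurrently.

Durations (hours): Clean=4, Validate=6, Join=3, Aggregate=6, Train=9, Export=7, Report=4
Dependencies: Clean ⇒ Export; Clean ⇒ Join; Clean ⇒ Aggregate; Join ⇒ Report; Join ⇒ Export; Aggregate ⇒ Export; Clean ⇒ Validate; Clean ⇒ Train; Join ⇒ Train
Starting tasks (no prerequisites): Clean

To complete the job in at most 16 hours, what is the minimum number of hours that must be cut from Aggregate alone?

Current finish: 17 hours; target: 16.
Aggregate is on every critical path, so each hour cut from Aggregate cuts the finish by one (this holds down to a finish of 16).
Need 17 − 16 = 1 hour off Aggregate → Aggregate becomes 5 hours, finish becomes 16.

1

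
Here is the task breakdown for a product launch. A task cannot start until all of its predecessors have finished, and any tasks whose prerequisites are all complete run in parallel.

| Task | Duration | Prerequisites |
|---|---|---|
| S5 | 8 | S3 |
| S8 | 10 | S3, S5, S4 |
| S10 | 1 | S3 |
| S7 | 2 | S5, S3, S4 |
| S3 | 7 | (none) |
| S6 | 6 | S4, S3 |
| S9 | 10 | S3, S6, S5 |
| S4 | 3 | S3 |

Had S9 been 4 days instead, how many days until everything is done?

As given, the longest chain is S3→S4→S6→S9 = 7+3+6+10 = 26, so the finish is 26 days.
Since S9 is critical, the -6 change carries straight to that chain (now 20 days).
New critical path: S3→S5→S8 = 7+8+10 = 25 ⇒ 25 days.

25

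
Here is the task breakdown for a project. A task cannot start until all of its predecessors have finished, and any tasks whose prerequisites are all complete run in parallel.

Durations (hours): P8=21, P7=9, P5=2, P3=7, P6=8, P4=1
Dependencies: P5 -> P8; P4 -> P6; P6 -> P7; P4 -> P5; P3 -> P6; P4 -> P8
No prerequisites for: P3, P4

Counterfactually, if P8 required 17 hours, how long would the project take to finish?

Baseline: P4→P5→P8 = 1+2+21 = 24 → 24 hours.
P8 is on the critical path; changing it to 17 makes that path 20 hours.
The binding chain switches to P3→P6→P7 = 7+8+9 = 24; finish 24 hours.

24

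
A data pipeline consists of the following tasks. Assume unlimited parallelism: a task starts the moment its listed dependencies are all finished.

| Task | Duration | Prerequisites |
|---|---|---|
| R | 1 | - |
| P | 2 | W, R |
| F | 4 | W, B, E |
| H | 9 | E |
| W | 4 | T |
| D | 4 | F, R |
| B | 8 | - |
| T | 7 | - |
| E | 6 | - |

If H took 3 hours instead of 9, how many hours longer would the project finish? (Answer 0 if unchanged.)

Baseline: T→W→F→D = 7+4+4+4 = 19 → 19 hours.
H is off the critical path — its longest chain is 15 hours, giving 4 of slack.
The critical path is still T→W→F→D; finish is now 19 hours.
Change in finish: 19 − 19 = +0 hours.

0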